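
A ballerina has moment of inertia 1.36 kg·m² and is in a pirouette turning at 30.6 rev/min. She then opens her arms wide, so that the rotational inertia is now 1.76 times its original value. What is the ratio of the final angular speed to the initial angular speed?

Angular momentum about the spin axis is conserved since the torque about it is zero.
I₂ = 1.76 × 1.36 = 2.394 kg·m².
ω₂/ω₁ = I₁/I₂ = 1.360 / 2.394 = 0.5682.

ω₂/ω₁ ≈ 0.568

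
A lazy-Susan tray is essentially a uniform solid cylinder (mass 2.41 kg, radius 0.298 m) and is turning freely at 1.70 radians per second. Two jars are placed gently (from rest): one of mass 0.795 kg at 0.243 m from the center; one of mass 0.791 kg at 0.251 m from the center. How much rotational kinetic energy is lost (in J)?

energy lost ≈ 0.0734 J

The added mass arrives with no angular momentum about the center, and any external torque about the center is negligible, so the system's angular momentum is conserved.
I_p = ½(2.41)(0.298)² = 0.1070 kg·m².
Added inertia Σmr² = (0.795)(0.243)² + (0.791)(0.251)² = 0.09678 kg·m²; I_f = 0.1070 + 0.09678 = 0.2038 kg·m².
ω_f = I_p ω_i / I_f = (0.1070)(1.70) / 0.2038 = 0.8927 rad/s.
KE_i = ½(0.1070)(1.700 rad/s)² = 0.1546 J; KE_f = ½(0.2038)(0.8927)² = 0.08120 J.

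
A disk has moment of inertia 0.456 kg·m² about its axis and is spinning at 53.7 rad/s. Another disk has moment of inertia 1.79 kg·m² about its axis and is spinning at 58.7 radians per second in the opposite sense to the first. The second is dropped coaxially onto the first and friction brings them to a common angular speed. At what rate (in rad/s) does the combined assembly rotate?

|ω_f| ≈ 35.9 rad/s

No external torque acts about the common axis, so total angular momentum is conserved.
Taking A's sense as positive: L = (0.4560)(53.7) − (1.790)(58.7) = -80.59 kg·m²·rad/s.
Combined I = 0.4560 + 1.790 = 2.246 kg·m².
ω_f = L / I = -80.59 / 2.246 = -35.88 rad/s.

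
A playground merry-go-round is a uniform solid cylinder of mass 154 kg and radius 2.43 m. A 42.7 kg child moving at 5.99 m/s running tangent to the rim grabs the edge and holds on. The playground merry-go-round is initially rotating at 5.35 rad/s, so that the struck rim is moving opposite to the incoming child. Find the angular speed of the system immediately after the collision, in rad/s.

|ω_f| ≈ 2.56 rad/s

The axle reaction passes through the axle and exerts no torque about it; angular momentum about the axle is conserved through the impact.
I_p = ½(154)(2.43)² = 454.7 kg·m². Taking the sense of the child's angular momentum as positive, L_{child} = m v R = (42.7)(5.99)(2.43) = 621.5 kg·m²/s.
L_i = −I_p ω_p + m v R = −(454.7)(5.35) + 621.5 = -1811 kg·m²/s.
After sticking, I_f = I_p + m R² = 454.7 + (42.7)(2.43)² = 706.8 kg·m².
ω_f = L_i / I_f = -1811 / 706.8 = -2.562 rad/s.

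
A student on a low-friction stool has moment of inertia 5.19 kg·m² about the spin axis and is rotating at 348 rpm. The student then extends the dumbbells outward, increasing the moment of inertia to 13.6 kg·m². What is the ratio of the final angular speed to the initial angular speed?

ω₂/ω₁ ≈ 0.382

With no external torque about the axis, L is conserved: I₁ω₁ = I₂ω₂.
ω₂/ω₁ = I₁/I₂ = 5.190 / 13.60 = 0.3816.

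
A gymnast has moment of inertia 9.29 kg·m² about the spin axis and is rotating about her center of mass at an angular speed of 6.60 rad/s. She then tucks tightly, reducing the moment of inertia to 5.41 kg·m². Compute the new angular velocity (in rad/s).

ω₂ ≈ 11.3 rad/s

Angular momentum about the spin axis is conserved since the torque about it is zero.
ω₂ = I₁ω₁ / I₂ = (9.290)(6.60 rad/s) / (5.410) = 11.33 rad/s.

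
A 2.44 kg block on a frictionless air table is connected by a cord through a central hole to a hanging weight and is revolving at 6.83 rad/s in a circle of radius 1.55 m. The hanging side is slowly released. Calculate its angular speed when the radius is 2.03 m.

No torque about the axis ⇒ m r₁² ω₁ = m r₂² ω₂.
ω₂ = ω₁ (r₁/r₂)² = (6.83)(1.55/2.03)² = 3.982 rad/s.

ω₂ ≈ 3.98 rad/s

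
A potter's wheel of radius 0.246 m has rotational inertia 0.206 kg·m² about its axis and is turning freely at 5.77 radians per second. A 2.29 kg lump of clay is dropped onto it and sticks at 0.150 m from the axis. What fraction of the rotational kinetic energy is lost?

fraction ≈ 0.200

No external torque acts about the axis; L_before = L_after.
Added inertia Σmr² = (2.29)(0.150)² = 0.05152 kg·m²; I_f = 0.2060 + 0.05152 = 0.2575 kg·m².
ω_f = I_p ω_i / I_f = (0.2060)(5.77) / 0.2575 = 4.616 rad/s.
KE_i = ½(0.2060)(5.770 rad/s)² = 3.429 J; KE_f = ½(0.2575)(4.616)² = 2.743 J.
Fraction lost = 0.2001.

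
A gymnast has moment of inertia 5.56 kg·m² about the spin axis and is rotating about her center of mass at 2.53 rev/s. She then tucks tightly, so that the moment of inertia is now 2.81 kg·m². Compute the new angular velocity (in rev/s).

Angular momentum about the spin axis is conserved since the torque about it is zero.
ω₂ = I₁ω₁ / I₂ = (5.560)(2.53 rev/s) / (2.810) = 5.006 rev/s.

ω₂ ≈ 5.01 rev/s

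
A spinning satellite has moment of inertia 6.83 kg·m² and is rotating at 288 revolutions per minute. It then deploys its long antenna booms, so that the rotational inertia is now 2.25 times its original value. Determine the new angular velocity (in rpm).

No external torque acts about the spin axis, so angular momentum is conserved.
I₂ = 2.25 × 6.83 = 15.37 kg·m².
ω₂ = I₁ω₁ / I₂ = (6.830)(288 rpm) / (15.37) = 128.0 rpm.

ω₂ ≈ 128 rpm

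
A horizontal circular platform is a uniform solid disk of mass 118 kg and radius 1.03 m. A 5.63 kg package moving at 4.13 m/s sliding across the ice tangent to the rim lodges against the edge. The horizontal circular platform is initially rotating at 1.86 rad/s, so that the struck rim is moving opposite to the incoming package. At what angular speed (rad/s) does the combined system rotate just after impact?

The axle reaction passes through the central axle and exerts no torque about it; angular momentum about the central axle is conserved through the impact.
I_p = ½(118)(1.03)² = 62.59 kg·m². Taking the sense of the package's angular momentum as positive, L_{package} = m v R = (5.63)(4.13)(1.03) = 23.95 kg·m²/s.
L_i = −I_p ω_p + m v R = −(62.59)(1.86) + 23.95 = -92.47 kg·m²/s.
After sticking, I_f = I_p + m R² = 62.59 + (5.63)(1.03)² = 68.57 kg·m².
ω_f = L_i / I_f = -92.47 / 68.57 = -1.349 rad/s.

|ω_f| ≈ 1.35 rad/s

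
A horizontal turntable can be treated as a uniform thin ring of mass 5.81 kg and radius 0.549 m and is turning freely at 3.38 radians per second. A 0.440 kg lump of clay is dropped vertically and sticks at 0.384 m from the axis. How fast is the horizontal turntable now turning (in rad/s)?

The added mass arrives with no angular momentum about the axis, and any external torque about the axis is negligible, so the system's angular momentum is conserved.
I_p = (5.81)(0.549)² = 1.751 kg·m².
Added inertia Σmr² = (0.440)(0.384)² = 0.06488 kg·m²; I_f = 1.751 + 0.06488 = 1.816 kg·m².
ω_f = I_p ω_i / I_f = (1.751)(3.38) / 1.816 = 3.259 rad/s.

ω_f ≈ 3.26 rad/s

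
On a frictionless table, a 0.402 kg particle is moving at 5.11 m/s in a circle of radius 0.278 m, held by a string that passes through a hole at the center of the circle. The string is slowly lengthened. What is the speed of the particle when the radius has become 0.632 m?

v₂ ≈ 2.25 m/s

Central (radial) force ⇒ zero torque about the center ⇒ m v r is constant.
v₂ = v₁ r₁ / r₂ = (5.11)(0.278) / (0.632) = 2.248 m/s.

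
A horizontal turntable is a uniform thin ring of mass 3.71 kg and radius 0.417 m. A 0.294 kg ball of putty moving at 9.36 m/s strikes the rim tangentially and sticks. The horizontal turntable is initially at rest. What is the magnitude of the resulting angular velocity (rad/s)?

About the axle the impulsive forces during the collision are internal, so angular momentum about that axis is conserved.
I_p = (3.71)(0.417)² = 0.6451 kg·m². Taking the sense of the ball of putty's angular momentum as positive, L_{ball} = m v R = (0.294)(9.36)(0.417) = 1.148 kg·m²/s.
L_i = 0 + 1.148 = 1.148 kg·m²/s.
After sticking, I_f = I_p + m R² = 0.6451 + (0.294)(0.417)² = 0.6963 kg·m².
ω_f = L_i / I_f = 1.148 / 0.6963 = 1.648 rad/s.

|ω_f| ≈ 1.65 rad/s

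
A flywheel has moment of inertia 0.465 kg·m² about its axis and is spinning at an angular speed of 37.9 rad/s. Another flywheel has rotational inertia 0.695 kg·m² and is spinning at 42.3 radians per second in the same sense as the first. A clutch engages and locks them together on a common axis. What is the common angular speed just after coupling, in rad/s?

|ω_f| ≈ 40.5 rad/s

No external torque acts about the common axis, so total angular momentum is conserved.
Taking A's sense as positive: L = (0.4650)(37.9) + (0.6950)(42.3) = 47.02 kg·m²·rad/s.
Combined I = 0.4650 + 0.6950 = 1.160 kg·m².
ω_f = L / I = 47.02 / 1.160 = 40.54 rad/s.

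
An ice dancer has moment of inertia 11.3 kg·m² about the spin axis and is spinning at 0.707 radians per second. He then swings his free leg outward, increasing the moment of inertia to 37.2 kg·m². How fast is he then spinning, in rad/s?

With no external torque about the axis, L is conserved: I₁ω₁ = I₂ω₂.
ω₂ = I₁ω₁ / I₂ = (11.30)(0.707 rad/s) / (37.20) = 0.2148 rad/s.

ω₂ ≈ 0.215 rad/s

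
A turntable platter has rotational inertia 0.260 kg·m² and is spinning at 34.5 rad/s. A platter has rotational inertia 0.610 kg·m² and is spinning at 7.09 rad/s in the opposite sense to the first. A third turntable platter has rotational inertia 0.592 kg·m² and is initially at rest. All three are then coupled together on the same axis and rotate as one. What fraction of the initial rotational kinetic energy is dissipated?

No external torque acts about the common axis, so total angular momentum is conserved.
Taking A's sense as positive: L = (0.2600)(34.5) − (0.6100)(7.09) = 4.645 kg·m²·rad/s.
Combined I = 0.2600 + 0.6100 + 0.5920 = 1.462 kg·m².
ω_f = L / I = 4.645 / 1.462 = 3.177 rad/s.
KE_i = ½ΣIω² = 170.1 J; KE_f = ½(1.462)(3.177)² = 7.379 J.
Fraction dissipated = (KE_i − KE_f)/KE_i = 0.9566.

fraction ≈ 0.957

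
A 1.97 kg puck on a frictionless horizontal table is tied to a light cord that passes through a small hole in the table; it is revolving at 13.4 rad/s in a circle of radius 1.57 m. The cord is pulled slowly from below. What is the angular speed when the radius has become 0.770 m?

ω₂ ≈ 55.7 rad/s

The constraining force is radial, so m r² ω about the center is conserved.
ω₂ = ω₁ (r₁/r₂)² = (13.4)(1.57/0.770)² = 55.71 rad/s.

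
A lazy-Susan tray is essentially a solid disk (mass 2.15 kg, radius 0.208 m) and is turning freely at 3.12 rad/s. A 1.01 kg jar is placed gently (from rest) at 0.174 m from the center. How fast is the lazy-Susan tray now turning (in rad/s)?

No external torque acts about the center; L_before = L_after.
I_p = ½(2.15)(0.208)² = 0.04651 kg·m².
Added inertia Σmr² = (1.01)(0.174)² = 0.03058 kg·m²; I_f = 0.04651 + 0.03058 = 0.07709 kg·m².
ω_f = I_p ω_i / I_f = (0.04651)(3.12) / 0.07709 = 1.882 rad/s.

ω_f ≈ 1.88 rad/s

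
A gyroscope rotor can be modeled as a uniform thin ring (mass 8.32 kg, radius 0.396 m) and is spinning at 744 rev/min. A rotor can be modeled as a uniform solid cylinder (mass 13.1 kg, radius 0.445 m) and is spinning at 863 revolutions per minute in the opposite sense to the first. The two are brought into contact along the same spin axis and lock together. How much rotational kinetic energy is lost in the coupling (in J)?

ΔKE lost ≈ 9210 J

The coupling torques are internal; angular momentum about the shared axis is conserved.
Moments of inertia: I_A = (8.32)(0.396)² = 1.305 kg·m²; I_B = ½(13.1)(0.445)² = 1.297 kg·m².
Taking A's sense as positive: L = (1.305)(744) − (1.297)(863) = -148.7 kg·m²·rpm.
Combined I = 1.305 + 1.297 = 2.602 kg·m².
ω_f = L / I = -148.7 / 2.602 = -57.14 rpm.
KE_i = ½ΣIω² = 9257 J; KE_f = ½(2.602)(5.984)² = 46.58 J.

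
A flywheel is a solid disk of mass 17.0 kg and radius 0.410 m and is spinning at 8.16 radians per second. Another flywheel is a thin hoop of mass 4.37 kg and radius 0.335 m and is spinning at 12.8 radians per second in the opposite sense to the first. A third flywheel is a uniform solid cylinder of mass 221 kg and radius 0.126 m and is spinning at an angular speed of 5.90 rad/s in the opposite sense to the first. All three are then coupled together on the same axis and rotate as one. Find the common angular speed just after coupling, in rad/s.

No external torque acts about the common axis, so total angular momentum is conserved.
Moments of inertia: I_A = ½(17.0)(0.410)² = 1.429 kg·m²; I_B = (4.37)(0.335)² = 0.4904 kg·m²; I_C = ½(221)(0.126)² = 1.754 kg·m².
Taking A's sense as positive: L = (1.429)(8.16) − (0.4904)(12.8) − (1.754)(5.90) = -4.968 kg·m²·rad/s.
Combined I = 1.429 + 0.4904 + 1.754 = 3.674 kg·m².
ω_f = L / I = -4.968 / 3.674 = -1.352 rad/s.

|ω_f| ≈ 1.35 rad/s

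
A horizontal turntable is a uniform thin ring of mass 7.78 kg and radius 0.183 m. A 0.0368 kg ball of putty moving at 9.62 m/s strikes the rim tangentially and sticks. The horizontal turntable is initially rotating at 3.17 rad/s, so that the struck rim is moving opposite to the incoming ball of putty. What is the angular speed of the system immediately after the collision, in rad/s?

|ω_f| ≈ 2.91 rad/s

The axle reaction passes through the axle and exerts no torque about it; angular momentum about the axle is conserved through the impact.
I_p = (7.78)(0.183)² = 0.2605 kg·m². Taking the sense of the ball of putty's angular momentum as positive, L_{ball} = m v R = (0.0368)(9.62)(0.183) = 0.06478 kg·m²/s.
L_i = −I_p ω_p + m v R = −(0.2605)(3.17) + 0.06478 = -0.7611 kg·m²/s.
After sticking, I_f = I_p + m R² = 0.2605 + (0.0368)(0.183)² = 0.2618 kg·m².
ω_f = L_i / I_f = -0.7611 / 0.2618 = -2.908 rad/s.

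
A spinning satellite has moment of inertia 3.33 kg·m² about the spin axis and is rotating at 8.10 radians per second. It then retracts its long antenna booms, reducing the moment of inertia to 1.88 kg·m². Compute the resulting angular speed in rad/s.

ω₂ ≈ 14.3 rad/s

Angular momentum about the spin axis is conserved since the torque about it is zero.
ω₂ = I₁ω₁ / I₂ = (3.330)(8.10 rad/s) / (1.880) = 14.35 rad/s.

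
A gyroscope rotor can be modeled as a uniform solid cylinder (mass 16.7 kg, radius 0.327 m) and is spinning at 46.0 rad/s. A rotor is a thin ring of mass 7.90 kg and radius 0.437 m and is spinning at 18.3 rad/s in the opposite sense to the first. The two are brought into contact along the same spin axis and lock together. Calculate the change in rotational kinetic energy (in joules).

ΔKE ≈ -1160 J

The coupling torques are internal; angular momentum about the shared axis is conserved.
Moments of inertia: I_A = ½(16.7)(0.327)² = 0.8929 kg·m²; I_B = (7.90)(0.437)² = 1.509 kg·m².
Taking A's sense as positive: L = (0.8929)(46.0) − (1.509)(18.3) = 13.46 kg·m²·rad/s.
Combined I = 0.8929 + 1.509 = 2.402 kg·m².
ω_f = L / I = 13.46 / 2.402 = 5.606 rad/s.
KE_i = ½ΣIω² = 1197 J; KE_f = ½(2.402)(5.606)² = 37.74 J.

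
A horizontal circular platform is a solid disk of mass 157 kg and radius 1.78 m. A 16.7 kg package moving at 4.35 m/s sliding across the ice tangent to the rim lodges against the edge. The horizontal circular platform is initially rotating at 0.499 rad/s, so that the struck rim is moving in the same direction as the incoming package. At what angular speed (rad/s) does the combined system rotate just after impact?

|ω_f| ≈ 0.840 rad/s

About the central axle the impulsive forces during the collision are internal, so angular momentum about that axis is conserved.
I_p = ½(157)(1.78)² = 248.7 kg·m². Taking the sense of the package's angular momentum as positive, L_{package} = m v R = (16.7)(4.35)(1.78) = 129.3 kg·m²/s.
L_i = +I_p ω_p + m v R = +(248.7)(0.499) + 129.3 = 253.4 kg·m²/s.
After sticking, I_f = I_p + m R² = 248.7 + (16.7)(1.78)² = 301.6 kg·m².
ω_f = L_i / I_f = 253.4 / 301.6 = 0.8402 rad/s.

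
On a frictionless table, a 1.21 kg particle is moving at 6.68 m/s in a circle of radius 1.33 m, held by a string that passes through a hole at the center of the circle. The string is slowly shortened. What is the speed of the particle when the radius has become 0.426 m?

v₂ ≈ 20.9 m/s

The only horizontal force on the mass is along the cord (radial), so it exerts no torque about the hole and angular momentum m v r is conserved.
v₂ = v₁ r₁ / r₂ = (6.68)(1.33) / (0.426) = 20.86 m/s.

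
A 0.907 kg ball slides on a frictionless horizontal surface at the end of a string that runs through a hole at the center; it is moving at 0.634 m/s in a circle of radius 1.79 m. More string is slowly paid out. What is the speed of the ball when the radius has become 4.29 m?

v₂ ≈ 0.265 m/s

Central (radial) force ⇒ zero torque about the center ⇒ m v r is constant.
v₂ = v₁ r₁ / r₂ = (0.634)(1.79) / (4.29) = 0.2645 m/s.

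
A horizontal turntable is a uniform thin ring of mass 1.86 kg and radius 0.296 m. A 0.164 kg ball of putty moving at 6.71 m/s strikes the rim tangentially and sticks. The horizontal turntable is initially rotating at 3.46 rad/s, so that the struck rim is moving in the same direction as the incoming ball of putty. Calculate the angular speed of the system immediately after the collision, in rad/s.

About the axle the impulsive forces during the collision are internal, so angular momentum about that axis is conserved.
I_p = (1.86)(0.296)² = 0.1630 kg·m². Taking the sense of the ball of putty's angular momentum as positive, L_{ball} = m v R = (0.164)(6.71)(0.296) = 0.3257 kg·m²/s.
L_i = +I_p ω_p + m v R = +(0.1630)(3.46) + 0.3257 = 0.8896 kg·m²/s.
After sticking, I_f = I_p + m R² = 0.1630 + (0.164)(0.296)² = 0.1773 kg·m².
ω_f = L_i / I_f = 0.8896 / 0.1773 = 5.016 rad/s.

|ω_f| ≈ 5.02 rad/s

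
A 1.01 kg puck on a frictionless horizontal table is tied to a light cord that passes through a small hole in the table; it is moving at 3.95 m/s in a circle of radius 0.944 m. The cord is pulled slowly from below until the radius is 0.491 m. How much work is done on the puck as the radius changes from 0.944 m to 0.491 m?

W ≈ 21.2 J

Central (radial) force ⇒ zero torque about the center ⇒ m v r is constant.
v₂ = v₁ r₁ / r₂ = (3.95)(0.944) / (0.491) = 7.594 m/s.
W = ΔKE = ½m(v₂² − v₁²) = 21.25 J.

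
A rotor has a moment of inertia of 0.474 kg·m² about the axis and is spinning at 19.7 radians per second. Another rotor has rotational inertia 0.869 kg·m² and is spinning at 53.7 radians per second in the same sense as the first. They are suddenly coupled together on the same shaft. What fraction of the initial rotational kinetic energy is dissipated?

No external torque acts about the common axis, so total angular momentum is conserved.
Taking A's sense as positive: L = (0.4740)(19.7) + (0.8690)(53.7) = 56.00 kg·m²·rad/s.
Combined I = 0.4740 + 0.8690 = 1.343 kg·m².
ω_f = L / I = 56.00 / 1.343 = 41.70 rad/s.
KE_i = ½ΣIω² = 1345 J; KE_f = ½(1.343)(41.70)² = 1168 J.
Fraction dissipated = (KE_i − KE_f)/KE_i = 0.1318.

fraction ≈ 0.132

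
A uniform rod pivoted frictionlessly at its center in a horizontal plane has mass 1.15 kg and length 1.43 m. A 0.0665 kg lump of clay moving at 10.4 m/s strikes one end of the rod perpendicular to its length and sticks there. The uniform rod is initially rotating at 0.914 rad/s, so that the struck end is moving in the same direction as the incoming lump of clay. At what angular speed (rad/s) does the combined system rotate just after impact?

|ω_f| ≈ 2.93 rad/s

About the pivot the impulsive forces during the collision are internal, so angular momentum about that axis is conserved.
I_p = (1/12)(1.15)(1.43)² = 0.1960 kg·m². Taking the sense of the lump of clay's angular momentum as positive, L_{lump} = m v R = (0.0665)(10.4)(1.43/2) = 0.4945 kg·m²/s.
L_i = +I_p ω_p + m v R = +(0.1960)(0.914) + 0.4945 = 0.6736 kg·m²/s.
After sticking, I_f = I_p + m R² = 0.1960 + (0.0665)(1.43/2)² = 0.2300 kg·m².
ω_f = L_i / I_f = 0.6736 / 0.2300 = 2.929 rad/s.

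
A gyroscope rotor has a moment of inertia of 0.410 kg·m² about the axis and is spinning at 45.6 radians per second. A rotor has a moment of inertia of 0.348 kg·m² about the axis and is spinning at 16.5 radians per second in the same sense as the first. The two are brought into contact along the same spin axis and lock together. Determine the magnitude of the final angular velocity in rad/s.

|ω_f| ≈ 32.2 rad/s

The coupling torques are internal; angular momentum about the shared axis is conserved.
Taking A's sense as positive: L = (0.4100)(45.6) + (0.3480)(16.5) = 24.44 kg·m²·rad/s.
Combined I = 0.4100 + 0.3480 = 0.7580 kg·m².
ω_f = L / I = 24.44 / 0.7580 = 32.24 rad/s.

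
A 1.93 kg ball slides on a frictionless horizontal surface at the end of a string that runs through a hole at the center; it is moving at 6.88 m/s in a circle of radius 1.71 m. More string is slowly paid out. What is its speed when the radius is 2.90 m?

Central (radial) force ⇒ zero torque about the center ⇒ m v r is constant.
v₂ = v₁ r₁ / r₂ = (6.88)(1.71) / (2.90) = 4.057 m/s.

v₂ ≈ 4.06 m/s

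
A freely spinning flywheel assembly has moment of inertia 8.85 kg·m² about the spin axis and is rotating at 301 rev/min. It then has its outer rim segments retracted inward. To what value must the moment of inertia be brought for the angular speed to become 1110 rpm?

I₂ ≈ 2.40 kg·m²

With no external torque about the axis, L is conserved: I₁ω₁ = I₂ω₂.
I₂ = I₁ω₁ / ω₂ = (8.85)(301) / (1110) = 2.400 kg·m².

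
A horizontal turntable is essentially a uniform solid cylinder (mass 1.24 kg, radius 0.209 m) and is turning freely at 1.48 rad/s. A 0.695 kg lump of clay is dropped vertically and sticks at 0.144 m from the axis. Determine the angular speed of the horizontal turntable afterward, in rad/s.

The added mass arrives with no angular momentum about the axis, and any external torque about the axis is negligible, so the system's angular momentum is conserved.
I_p = ½(1.24)(0.209)² = 0.02708 kg·m².
Added inertia Σmr² = (0.695)(0.144)² = 0.01441 kg·m²; I_f = 0.02708 + 0.01441 = 0.04149 kg·m².
ω_f = I_p ω_i / I_f = (0.02708)(1.48) / 0.04149 = 0.9660 rad/s.

ω_f ≈ 0.966 rad/s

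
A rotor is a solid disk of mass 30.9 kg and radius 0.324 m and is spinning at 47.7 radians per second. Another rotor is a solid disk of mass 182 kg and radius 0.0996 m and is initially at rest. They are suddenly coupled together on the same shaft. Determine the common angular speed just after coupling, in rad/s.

No external torque acts about the common axis, so total angular momentum is conserved.
Moments of inertia: I_A = ½(30.9)(0.324)² = 1.622 kg·m²; I_B = ½(182)(0.0996)² = 0.9027 kg·m².
Taking A's sense as positive: L = (1.622)(47.7) = 77.36 kg·m²·rad/s.
Combined I = 1.622 + 0.9027 = 2.525 kg·m².
ω_f = L / I = 77.36 / 2.525 = 30.64 rad/s.

|ω_f| ≈ 30.6 rad/s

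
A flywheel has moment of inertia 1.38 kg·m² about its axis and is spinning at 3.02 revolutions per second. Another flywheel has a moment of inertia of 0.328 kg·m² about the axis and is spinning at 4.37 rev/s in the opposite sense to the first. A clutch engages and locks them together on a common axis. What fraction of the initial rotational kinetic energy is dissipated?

No external torque acts about the common axis, so total angular momentum is conserved.
Taking A's sense as positive: L = (1.380)(3.02) − (0.3280)(4.37) = 2.734 kg·m²·rev/s.
Combined I = 1.380 + 0.3280 = 1.708 kg·m².
ω_f = L / I = 2.734 / 1.708 = 1.601 rev/s.
KE_i = ½ΣIω² = 372.1 J; KE_f = ½(1.708)(10.06)² = 86.40 J.
Fraction dissipated = (KE_i − KE_f)/KE_i = 0.7678.

fraction ≈ 0.768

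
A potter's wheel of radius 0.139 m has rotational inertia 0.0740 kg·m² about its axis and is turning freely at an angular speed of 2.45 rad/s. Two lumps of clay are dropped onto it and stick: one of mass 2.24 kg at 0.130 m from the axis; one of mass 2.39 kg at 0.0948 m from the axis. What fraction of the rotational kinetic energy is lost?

fraction ≈ 0.445

No external torque acts about the axis; L_before = L_after.
Added inertia Σmr² = (2.24)(0.130)² + (2.39)(0.0948)² = 0.05934 kg·m²; I_f = 0.07400 + 0.05934 = 0.1333 kg·m².
ω_f = I_p ω_i / I_f = (0.07400)(2.45) / 0.1333 = 1.360 rad/s.
KE_i = ½(0.07400)(2.450 rad/s)² = 0.2221 J; KE_f = ½(0.1333)(1.360)² = 0.1233 J.
Fraction lost = 0.4450.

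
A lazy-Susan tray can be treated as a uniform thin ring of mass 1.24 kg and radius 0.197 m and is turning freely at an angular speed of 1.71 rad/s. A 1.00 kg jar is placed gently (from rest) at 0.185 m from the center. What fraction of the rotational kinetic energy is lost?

fraction ≈ 0.416

No external torque acts about the center; L_before = L_after.
I_p = (1.24)(0.197)² = 0.04812 kg·m².
Added inertia Σmr² = (1.00)(0.185)² = 0.03422 kg·m²; I_f = 0.04812 + 0.03422 = 0.08235 kg·m².
ω_f = I_p ω_i / I_f = (0.04812)(1.71) / 0.08235 = 0.9993 rad/s.
KE_i = ½(0.04812)(1.710 rad/s)² = 0.07036 J; KE_f = ½(0.08235)(0.9993)² = 0.04112 J.
Fraction lost = 0.4156.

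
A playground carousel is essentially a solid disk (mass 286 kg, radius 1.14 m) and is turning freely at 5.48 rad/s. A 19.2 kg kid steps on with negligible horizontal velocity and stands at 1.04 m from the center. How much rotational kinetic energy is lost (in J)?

The added mass arrives with no angular momentum about the center, and any external torque about the center is negligible, so the system's angular momentum is conserved.
I_p = ½(286)(1.14)² = 185.8 kg·m².
Added inertia Σmr² = (19.2)(1.04)² = 20.77 kg·m²; I_f = 185.8 + 20.77 = 206.6 kg·m².
ω_f = I_p ω_i / I_f = (185.8)(5.48) / 206.6 = 4.929 rad/s.
KE_i = ½(185.8)(5.480 rad/s)² = 2790 J; KE_f = ½(206.6)(4.929)² = 2510 J.

energy lost ≈ 280 J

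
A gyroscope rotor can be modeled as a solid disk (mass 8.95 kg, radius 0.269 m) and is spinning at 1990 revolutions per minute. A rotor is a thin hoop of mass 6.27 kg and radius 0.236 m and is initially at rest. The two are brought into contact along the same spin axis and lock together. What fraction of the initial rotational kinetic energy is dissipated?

The coupling torques are internal; angular momentum about the shared axis is conserved.
Moments of inertia: I_A = ½(8.95)(0.269)² = 0.3238 kg·m²; I_B = (6.27)(0.236)² = 0.3492 kg·m².
Taking A's sense as positive: L = (0.3238)(1990) = 644.4 kg·m²·rpm.
Combined I = 0.3238 + 0.3492 = 0.6730 kg·m².
ω_f = L / I = 644.4 / 0.6730 = 957.5 rpm.
KE_i = ½ΣIω² = 7031 J; KE_f = ½(0.6730)(100.3)² = 3383 J.
Fraction dissipated = (KE_i − KE_f)/KE_i = 0.5189.

fraction ≈ 0.519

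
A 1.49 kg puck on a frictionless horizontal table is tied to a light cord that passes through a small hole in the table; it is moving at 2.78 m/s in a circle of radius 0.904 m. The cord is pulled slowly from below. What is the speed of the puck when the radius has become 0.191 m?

v₂ ≈ 13.2 m/s

The only horizontal force on the mass is along the cord (radial), so it exerts no torque about the hole and angular momentum m v r is conserved.
v₂ = v₁ r₁ / r₂ = (2.78)(0.904) / (0.191) = 13.16 m/s.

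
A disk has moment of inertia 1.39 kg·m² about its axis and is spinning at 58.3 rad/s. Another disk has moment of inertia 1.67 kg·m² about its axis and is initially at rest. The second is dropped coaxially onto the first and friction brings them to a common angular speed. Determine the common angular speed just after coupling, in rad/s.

|ω_f| ≈ 26.5 rad/s

The coupling torques are internal; angular momentum about the shared axis is conserved.
Taking A's sense as positive: L = (1.390)(58.3) = 81.04 kg·m²·rad/s.
Combined I = 1.390 + 1.670 = 3.060 kg·m².
ω_f = L / I = 81.04 / 3.060 = 26.48 rad/s.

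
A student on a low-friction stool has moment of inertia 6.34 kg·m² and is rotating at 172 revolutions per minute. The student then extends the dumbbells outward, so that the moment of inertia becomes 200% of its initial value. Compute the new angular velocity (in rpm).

ω₂ ≈ 86.0 rpm

With no external torque about the axis, L is conserved: I₁ω₁ = I₂ω₂.
I₂ = 2.00 × 6.34 = 12.68 kg·m².
ω₂ = I₁ω₁ / I₂ = (6.340)(172 rpm) / (12.68) = 86.00 rpm.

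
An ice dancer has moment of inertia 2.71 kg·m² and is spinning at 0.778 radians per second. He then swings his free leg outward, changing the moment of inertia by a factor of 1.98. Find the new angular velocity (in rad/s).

No external torque acts about the spin axis, so angular momentum is conserved.
I₂ = 1.98 × 2.71 = 5.366 kg·m².
ω₂ = I₁ω₁ / I₂ = (2.710)(0.778 rad/s) / (5.366) = 0.3929 rad/s.

ω₂ ≈ 0.393 rad/s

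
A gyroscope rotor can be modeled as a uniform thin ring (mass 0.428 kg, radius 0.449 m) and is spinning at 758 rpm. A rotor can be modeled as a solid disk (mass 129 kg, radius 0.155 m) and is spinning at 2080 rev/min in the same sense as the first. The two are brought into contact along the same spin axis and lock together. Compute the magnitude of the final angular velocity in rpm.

No external torque acts about the common axis, so total angular momentum is conserved.
Moments of inertia: I_A = (0.428)(0.449)² = 0.08629 kg·m²; I_B = ½(129)(0.155)² = 1.550 kg·m².
Taking A's sense as positive: L = (0.08629)(758) + (1.550)(2080) = 3289 kg·m²·rpm.
Combined I = 0.08629 + 1.550 = 1.636 kg·m².
ω_f = L / I = 3289 / 1.636 = 2010 rpm.

|ω_f| ≈ 2010 rpm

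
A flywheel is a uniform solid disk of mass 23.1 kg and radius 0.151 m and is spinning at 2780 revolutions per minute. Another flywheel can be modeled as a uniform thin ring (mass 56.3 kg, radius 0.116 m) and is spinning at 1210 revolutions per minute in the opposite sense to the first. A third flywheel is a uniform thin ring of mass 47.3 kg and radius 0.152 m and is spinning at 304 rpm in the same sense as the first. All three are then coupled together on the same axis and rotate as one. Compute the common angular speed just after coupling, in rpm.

|ω_f| ≈ 69.9 rpm

No external torque acts about the common axis, so total angular momentum is conserved.
Moments of inertia: I_A = ½(23.1)(0.151)² = 0.2634 kg·m²; I_B = (56.3)(0.116)² = 0.7576 kg·m²; I_C = (47.3)(0.152)² = 1.093 kg·m².
Taking A's sense as positive: L = (0.2634)(2780) − (0.7576)(1210) + (1.093)(304) = 147.7 kg·m²·rpm.
Combined I = 0.2634 + 0.7576 + 1.093 = 2.114 kg·m².
ω_f = L / I = 147.7 / 2.114 = 69.86 rpm.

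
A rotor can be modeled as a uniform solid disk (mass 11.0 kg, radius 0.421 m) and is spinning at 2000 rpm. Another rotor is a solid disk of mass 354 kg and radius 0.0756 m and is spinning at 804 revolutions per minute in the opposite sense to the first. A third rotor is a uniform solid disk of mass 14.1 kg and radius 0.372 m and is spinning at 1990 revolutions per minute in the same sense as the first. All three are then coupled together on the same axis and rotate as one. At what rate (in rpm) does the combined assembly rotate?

|ω_f| ≈ 1040 rpm

The coupling torques are internal; angular momentum about the shared axis is conserved.
Moments of inertia: I_A = ½(11.0)(0.421)² = 0.9748 kg·m²; I_B = ½(354)(0.0756)² = 1.012 kg·m²; I_C = ½(14.1)(0.372)² = 0.9756 kg·m².
Taking A's sense as positive: L = (0.9748)(2000) − (1.012)(804) + (0.9756)(1990) = 3078 kg·m²·rpm.
Combined I = 0.9748 + 1.012 + 0.9756 = 2.962 kg·m².
ω_f = L / I = 3078 / 2.962 = 1039 rpm.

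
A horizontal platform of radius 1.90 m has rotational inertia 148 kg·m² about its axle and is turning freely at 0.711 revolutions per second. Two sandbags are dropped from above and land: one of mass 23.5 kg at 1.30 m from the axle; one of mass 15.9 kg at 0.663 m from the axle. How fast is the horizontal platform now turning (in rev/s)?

No external torque acts about the axle; L_before = L_after.
Added inertia Σmr² = (23.5)(1.30)² + (15.9)(0.663)² = 46.70 kg·m²; I_f = 148.0 + 46.70 = 194.7 kg·m².
ω_f = I_p ω_i / I_f = (148.0)(0.711) / 194.7 = 0.5405 rev/s.

ω_f ≈ 0.540 rev/s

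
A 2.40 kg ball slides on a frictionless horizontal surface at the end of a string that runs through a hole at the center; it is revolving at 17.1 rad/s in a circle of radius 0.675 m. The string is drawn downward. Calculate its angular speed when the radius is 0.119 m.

The constraining force is radial, so m r² ω about the center is conserved.
ω₂ = ω₁ (r₁/r₂)² = (17.1)(0.675/0.119)² = 550.2 rad/s.

ω₂ ≈ 550 rad/s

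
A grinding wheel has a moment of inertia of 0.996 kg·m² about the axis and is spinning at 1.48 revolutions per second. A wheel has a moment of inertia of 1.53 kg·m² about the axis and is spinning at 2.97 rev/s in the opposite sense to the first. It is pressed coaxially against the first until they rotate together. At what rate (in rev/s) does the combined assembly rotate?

The coupling torques are internal; angular momentum about the shared axis is conserved.
Taking A's sense as positive: L = (0.9960)(1.48) − (1.530)(2.97) = -3.070 kg·m²·rev/s.
Combined I = 0.9960 + 1.530 = 2.526 kg·m².
ω_f = L / I = -3.070 / 2.526 = -1.215 rev/s.

|ω_f| ≈ 1.22 rev/s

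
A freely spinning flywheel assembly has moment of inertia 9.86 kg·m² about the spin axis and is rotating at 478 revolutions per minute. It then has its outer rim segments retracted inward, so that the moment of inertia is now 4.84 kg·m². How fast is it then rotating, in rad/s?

ω₂ ≈ 102 rad/s

With no external torque about the axis, L is conserved: I₁ω₁ = I₂ω₂.
ω₂ = I₁ω₁ / I₂ = (9.860)(478 rpm) / (4.840) = 973.8 rpm = 102.0 rad/s.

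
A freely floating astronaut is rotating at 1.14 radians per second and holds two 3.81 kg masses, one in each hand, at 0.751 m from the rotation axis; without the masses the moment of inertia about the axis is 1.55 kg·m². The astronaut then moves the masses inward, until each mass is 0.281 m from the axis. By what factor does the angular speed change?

ω₂/ω₁ ≈ 2.72

Angular momentum about the spin axis is conserved since the torque about it is zero.
I₁ = 1.55 + 2(3.81)(0.751)² = 5.848 kg·m²; I₂ = 1.55 + 2(3.81)(0.281)² = 2.152 kg·m².
ω₂/ω₁ = I₁/I₂ = 5.848 / 2.152 = 2.718.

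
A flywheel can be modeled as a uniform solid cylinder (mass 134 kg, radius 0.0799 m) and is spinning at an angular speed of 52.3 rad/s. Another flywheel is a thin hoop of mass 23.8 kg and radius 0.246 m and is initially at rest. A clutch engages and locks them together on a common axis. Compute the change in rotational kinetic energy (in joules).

ΔKE ≈ -451 J

No external torque acts about the common axis, so total angular momentum is conserved.
Moments of inertia: I_A = ½(134)(0.0799)² = 0.4277 kg·m²; I_B = (23.8)(0.246)² = 1.440 kg·m².
Taking A's sense as positive: L = (0.4277)(52.3) = 22.37 kg·m²·rad/s.
Combined I = 0.4277 + 1.440 = 1.868 kg·m².
ω_f = L / I = 22.37 / 1.868 = 11.98 rad/s.
KE_i = ½ΣIω² = 585.0 J; KE_f = ½(1.868)(11.98)² = 133.9 J.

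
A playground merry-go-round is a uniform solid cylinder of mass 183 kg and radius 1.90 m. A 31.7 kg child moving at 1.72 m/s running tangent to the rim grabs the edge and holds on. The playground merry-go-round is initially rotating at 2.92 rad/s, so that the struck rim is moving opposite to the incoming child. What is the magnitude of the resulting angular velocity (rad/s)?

|ω_f| ≈ 1.94 rad/s

The axle reaction passes through the axle and exerts no torque about it; angular momentum about the axle is conserved through the impact.
I_p = ½(183)(1.90)² = 330.3 kg·m². Taking the sense of the child's angular momentum as positive, L_{child} = m v R = (31.7)(1.72)(1.90) = 103.6 kg·m²/s.
L_i = −I_p ω_p + m v R = −(330.3)(2.92) + 103.6 = -860.9 kg·m²/s.
After sticking, I_f = I_p + m R² = 330.3 + (31.7)(1.90)² = 444.8 kg·m².
ω_f = L_i / I_f = -860.9 / 444.8 = -1.936 rad/s.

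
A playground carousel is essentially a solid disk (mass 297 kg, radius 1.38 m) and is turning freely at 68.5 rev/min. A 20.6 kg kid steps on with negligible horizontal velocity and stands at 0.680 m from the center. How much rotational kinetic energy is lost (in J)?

The added mass arrives with no angular momentum about the center, and any external torque about the center is negligible, so the system's angular momentum is conserved.
I_p = ½(297)(1.38)² = 282.8 kg·m².
Added inertia Σmr² = (20.6)(0.680)² = 9.525 kg·m²; I_f = 282.8 + 9.525 = 292.3 kg·m².
ω_f = I_p ω_i / I_f = (282.8)(68.5) / 292.3 = 66.27 rpm.
KE_i = ½(282.8)(7.173 rad/s)² = 7276 J; KE_f = ½(292.3)(6.940)² = 7039 J.

energy lost ≈ 237 J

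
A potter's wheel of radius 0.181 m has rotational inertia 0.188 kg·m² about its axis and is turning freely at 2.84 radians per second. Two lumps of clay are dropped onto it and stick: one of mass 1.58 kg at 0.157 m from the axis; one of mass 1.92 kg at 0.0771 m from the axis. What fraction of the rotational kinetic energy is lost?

fraction ≈ 0.211

No external torque acts about the axis; L_before = L_after.
Added inertia Σmr² = (1.58)(0.157)² + (1.92)(0.0771)² = 0.05036 kg·m²; I_f = 0.1880 + 0.05036 = 0.2384 kg·m².
ω_f = I_p ω_i / I_f = (0.1880)(2.84) / 0.2384 = 2.240 rad/s.
KE_i = ½(0.1880)(2.840 rad/s)² = 0.7582 J; KE_f = ½(0.2384)(2.240)² = 0.5980 J.
Fraction lost = 0.2113.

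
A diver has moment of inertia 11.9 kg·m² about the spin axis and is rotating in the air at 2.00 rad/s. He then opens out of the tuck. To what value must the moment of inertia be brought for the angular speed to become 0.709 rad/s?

I₂ ≈ 33.6 kg·m²

Angular momentum about the spin axis is conserved since the torque about it is zero.
I₂ = I₁ω₁ / ω₂ = (11.9)(2.00) / (0.709) = 33.57 kg·m².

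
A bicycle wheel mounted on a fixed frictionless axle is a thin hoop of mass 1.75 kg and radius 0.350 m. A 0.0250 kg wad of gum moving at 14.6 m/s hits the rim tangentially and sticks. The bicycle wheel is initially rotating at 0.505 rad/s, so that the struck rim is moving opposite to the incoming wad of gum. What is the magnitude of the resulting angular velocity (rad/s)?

|ω_f| ≈ 0.0896 rad/s

About the axle the impulsive forces during the collision are internal, so angular momentum about that axis is conserved.
I_p = (1.75)(0.350)² = 0.2144 kg·m². Taking the sense of the wad of gum's angular momentum as positive, L_{wad} = m v R = (0.0250)(14.6)(0.350) = 0.1278 kg·m²/s.
L_i = −I_p ω_p + m v R = −(0.2144)(0.505) + 0.1278 = 0.01949 kg·m²/s.
After sticking, I_f = I_p + m R² = 0.2144 + (0.0250)(0.350)² = 0.2174 kg·m².
ω_f = L_i / I_f = 0.01949 / 0.2174 = 0.08964 rad/s.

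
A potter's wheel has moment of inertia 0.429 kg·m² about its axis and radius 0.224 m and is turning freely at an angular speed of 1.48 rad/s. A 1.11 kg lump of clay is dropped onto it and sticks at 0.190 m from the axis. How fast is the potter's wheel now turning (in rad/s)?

ω_f ≈ 1.35 rad/s

The added mass arrives with no angular momentum about the axis, and any external torque about the axis is negligible, so the system's angular momentum is conserved.
Added inertia Σmr² = (1.11)(0.190)² = 0.04007 kg·m²; I_f = 0.4290 + 0.04007 = 0.4691 kg·m².
ω_f = I_p ω_i / I_f = (0.4290)(1.48) / 0.4691 = 1.354 rad/s.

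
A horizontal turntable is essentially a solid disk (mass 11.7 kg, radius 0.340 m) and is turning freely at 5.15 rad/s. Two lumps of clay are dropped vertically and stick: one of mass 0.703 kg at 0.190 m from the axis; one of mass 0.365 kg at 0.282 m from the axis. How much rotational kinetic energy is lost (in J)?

The added mass arrives with no angular momentum about the axis, and any external torque about the axis is negligible, so the system's angular momentum is conserved.
I_p = ½(11.7)(0.340)² = 0.6763 kg·m².
Added inertia Σmr² = (0.703)(0.190)² + (0.365)(0.282)² = 0.05440 kg·m²; I_f = 0.6763 + 0.05440 = 0.7307 kg·m².
ω_f = I_p ω_i / I_f = (0.6763)(5.15) / 0.7307 = 4.767 rad/s.
KE_i = ½(0.6763)(5.150 rad/s)² = 8.968 J; KE_f = ½(0.7307)(4.767)² = 8.300 J.

energy lost ≈ 0.668 J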